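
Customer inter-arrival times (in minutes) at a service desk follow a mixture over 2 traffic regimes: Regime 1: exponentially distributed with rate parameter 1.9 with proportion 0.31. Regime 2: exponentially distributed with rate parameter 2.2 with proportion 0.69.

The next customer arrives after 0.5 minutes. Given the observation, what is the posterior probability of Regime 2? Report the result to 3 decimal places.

0.689

By Bayes' theorem, P(k | x) = π_k f_k(x) / Σ_j π_j f_j(x).
Evaluate each component's likelihood at the observed value:
  L_1 = 1.9·e^(−1.9·0.5) = 1.9·e^(−0.9500) = 0.734808
  L_2 = 2.2·e^(−2.2·0.5) = 2.2·e^(−1.1000) = 0.732316
Prior × likelihood for each component:
  π_1·L_1 = 0.31 × 0.734808 = 0.22779
  π_2·L_2 = 0.69 × 0.732316 = 0.505298
Sum: 0.22779 + 0.505298 = 0.733089
Responsibility of Regime 2: 0.505298 / 0.733089 ≈ 0.689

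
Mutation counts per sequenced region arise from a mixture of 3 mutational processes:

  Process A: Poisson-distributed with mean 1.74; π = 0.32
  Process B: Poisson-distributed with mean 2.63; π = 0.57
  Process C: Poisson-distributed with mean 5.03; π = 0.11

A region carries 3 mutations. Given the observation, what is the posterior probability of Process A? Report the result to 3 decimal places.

0.261

The responsibility of component k is P(Z=k) f_k(x) divided by Σ_j P(Z=j) f_j(x).
Poisson probabilities:
  L_A = 0.154108
  L_B = 0.218535
  L_C = 0.138692
Prior × likelihood for each component:
  P(Z=A)·L_A = 0.32 × 0.154108 = 0.0493144
  P(Z=B)·L_B = 0.57 × 0.218535 = 0.124565
  P(Z=C)·L_C = 0.11 × 0.138692 = 0.0152561
Marginal: 0.0493144 + 0.124565 + 0.0152561 = 0.189136
P(Process A | 3 mutations) ≈ 0.261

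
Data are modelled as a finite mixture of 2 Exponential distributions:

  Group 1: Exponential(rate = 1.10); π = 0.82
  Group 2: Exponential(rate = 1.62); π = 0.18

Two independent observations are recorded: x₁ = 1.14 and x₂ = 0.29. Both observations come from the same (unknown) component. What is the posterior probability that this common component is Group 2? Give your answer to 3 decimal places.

Apply Bayes' rule: the posterior for each component is proportional to its prior times its likelihood at x.
Since both observations come from the same component, the likelihood for component k is f_k(x₁)·f_k(x₂).
  f_1 = [0.313897] × [0.799563] = 0.250981
  f_2 = [0.255541] × [1.01271] = 0.258788
Prior × likelihood for each component:
  π_1·f_1 = 0.82 × 0.250981 = 0.205804
  π_2·f_2 = 0.18 × 0.258788 = 0.0465818
Normaliser: 0.205804 + 0.0465818 = 0.252386
P(Group 2 | x) ≈ 0.185

0.185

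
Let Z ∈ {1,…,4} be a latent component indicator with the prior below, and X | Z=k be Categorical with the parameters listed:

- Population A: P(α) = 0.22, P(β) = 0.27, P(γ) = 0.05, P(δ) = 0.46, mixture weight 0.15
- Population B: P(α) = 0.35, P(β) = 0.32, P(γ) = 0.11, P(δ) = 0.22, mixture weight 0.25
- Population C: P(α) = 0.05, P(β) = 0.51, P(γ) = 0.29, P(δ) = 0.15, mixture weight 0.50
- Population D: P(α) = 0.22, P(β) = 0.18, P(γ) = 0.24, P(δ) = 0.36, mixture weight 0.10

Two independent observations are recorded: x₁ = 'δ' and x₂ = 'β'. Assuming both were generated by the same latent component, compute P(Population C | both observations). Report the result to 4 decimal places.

0.4725

P(component k | x) = π_k·f_k(x) / marginal(x), where marginal(x) = Σ_j π_j·f_j(x).
Since both observations come from the same component, the likelihood for component k is f_k(x₁)·f_k(x₂).
  f_A = [P(δ | comp) = 0.46] × [0.27] = 0.1242
  f_B = [P(δ | comp) = 0.22] × [0.32] = 0.0704
  f_C = [P(δ | comp) = 0.15] × [0.51] = 0.0765
  f_D = [P(δ | comp) = 0.36] × [0.18] = 0.0648
Prior × likelihood for each component:
  π_A·f_A = 0.15 × 0.1242 = 0.01863
  π_B·f_B = 0.25 × 0.0704 = 0.0176
  π_C·f_C = 0.50 × 0.0765 = 0.03825
  π_D·f_D = 0.10 × 0.0648 = 0.00648
Evidence: 0.01863 + 0.0176 + 0.03825 + 0.00648 = 0.08096
So the posterior for Population C is 0.03825 / 0.08096 ≈ 0.4725.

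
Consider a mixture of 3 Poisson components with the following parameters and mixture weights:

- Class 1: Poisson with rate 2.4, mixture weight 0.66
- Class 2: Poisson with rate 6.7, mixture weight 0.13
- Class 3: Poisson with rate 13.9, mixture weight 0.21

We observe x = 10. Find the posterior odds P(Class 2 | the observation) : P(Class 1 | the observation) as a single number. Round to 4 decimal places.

Posterior odds = (π_i f_i(x)) / (π_j f_j(x)); the normalising sum cancels.
Evaluate each component's likelihood at the observed value:
  p_1 = 0.000158505
  p_2 = 0.0618318
  p_3 = 0.0681854
Posterior odds = (π_2·p_2) / (π_1·p_1) = (0.13·0.0618318) / (0.66·0.000158505) = 0.00803814 / 0.000104613 ≈ 76.8367

76.8367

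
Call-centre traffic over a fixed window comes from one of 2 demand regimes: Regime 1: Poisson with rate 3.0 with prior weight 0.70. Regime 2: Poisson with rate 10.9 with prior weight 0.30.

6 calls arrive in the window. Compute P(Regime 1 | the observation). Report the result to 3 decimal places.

Posterior ∝ prior × likelihood, so P(k | x) ∝ P(Z=k) f_k(x); normalise over all components.
Poisson probabilities:
  L_1 = 0.0504094
  L_2 = 0.0429949
Prior × likelihood for each component:
  P(Z=1)·L_1 = 0.70 × 0.0504094 = 0.0352866
  P(Z=2)·L_2 = 0.30 × 0.0429949 = 0.0128985
Denominator: 0.0352866 + 0.0128985 = 0.048185
P(Regime 1 | data) ≈ 0.732

0.732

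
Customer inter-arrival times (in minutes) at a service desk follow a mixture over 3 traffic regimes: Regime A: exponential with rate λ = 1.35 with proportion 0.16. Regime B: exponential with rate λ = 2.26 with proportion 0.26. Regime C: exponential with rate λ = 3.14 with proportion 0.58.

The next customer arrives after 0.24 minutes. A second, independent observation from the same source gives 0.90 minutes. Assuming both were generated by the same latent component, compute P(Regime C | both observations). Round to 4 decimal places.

Posterior ∝ prior × likelihood, so P(k | x) ∝ π_k f_k(x); normalise over all components.
Since both observations come from the same component, the likelihood for component k is f_k(x₁)·f_k(x₂).
  f_A = [1.35·e^(−1.35·0.24) = 1.35·e^(−0.3240) = 0.976388] × [0.400559] = 0.3911
  f_B = [2.26·e^(−2.26·0.24) = 2.26·e^(−0.5424) = 1.31385] × [0.295633] = 0.388419
  f_C = [3.14·e^(−3.14·0.24) = 3.14·e^(−0.7536) = 1.4779] × [0.186043] = 0.274953
Unnormalised posteriors:
  π_A·f_A = 0.16 × 0.3911 = 0.0625761
  π_B·f_B = 0.26 × 0.388419 = 0.100989
  π_C·f_C = 0.58 × 0.274953 = 0.159473
Denominator: 0.0625761 + 0.100989 + 0.159473 = 0.323038
Responsibility of Regime C: 0.159473 / 0.323038 ≈ 0.4937

0.4937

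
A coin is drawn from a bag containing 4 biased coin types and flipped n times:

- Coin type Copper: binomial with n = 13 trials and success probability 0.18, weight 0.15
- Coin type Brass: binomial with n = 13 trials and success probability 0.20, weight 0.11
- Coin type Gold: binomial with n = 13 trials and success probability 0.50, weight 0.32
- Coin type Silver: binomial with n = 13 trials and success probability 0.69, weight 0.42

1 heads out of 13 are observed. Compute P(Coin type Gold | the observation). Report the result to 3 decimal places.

By Bayes' theorem, P(k | x) = π_k f_k(x) / Σ_j π_j f_j(x).
Evaluate each component's likelihood at the observed value:
  p_Copper = 0.216263
  p_Brass = 0.178671
  p_Gold = 0.00158691
  p_Silver = 7.06534e-06
Unnormalised posteriors:
  π_Copper·p_Copper = 0.15 × 0.216263 = 0.0324394
  π_Brass·p_Brass = 0.11 × 0.178671 = 0.0196538
  π_Gold·p_Gold = 0.32 × 0.00158691 = 0.000507813
  π_Silver·p_Silver = 0.42 × 7.06534e-06 = 2.96744e-06
Evidence: 0.0324394 + 0.0196538 + 0.000507813 + 2.96744e-06 = 0.052604
So the posterior for Coin type Gold is 0.000507813 / 0.052604 ≈ 0.010.

0.010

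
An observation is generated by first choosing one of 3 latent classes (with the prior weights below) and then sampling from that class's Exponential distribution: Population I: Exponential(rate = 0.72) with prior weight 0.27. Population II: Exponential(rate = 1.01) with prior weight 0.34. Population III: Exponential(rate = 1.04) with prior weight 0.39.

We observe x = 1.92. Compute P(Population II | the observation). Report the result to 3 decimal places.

Posterior ∝ prior × likelihood, so P(k | x) ∝ π_k f_k(x); normalise over all components.
Evaluate each component's likelihood at the observed value:
  L_I = 0.72·e^(−0.72·1.92) = 0.72·e^(−1.3824) = 0.180702
  L_II = 1.01·e^(−1.01·1.92) = 1.01·e^(−1.9392) = 0.145257
  L_III = 1.04·e^(−1.04·1.92) = 1.04·e^(−1.9968) = 0.1412
Multiply by the mixture weights:
  π_I·L_I = 0.27 × 0.180702 = 0.0487896
  π_II·L_II = 0.34 × 0.145257 = 0.0493874
  π_III·L_III = 0.39 × 0.1412 = 0.0550679
Denominator: 0.0487896 + 0.0493874 + 0.0550679 = 0.153245
So the posterior for Population II is 0.0493874 / 0.153245 ≈ 0.322.

0.322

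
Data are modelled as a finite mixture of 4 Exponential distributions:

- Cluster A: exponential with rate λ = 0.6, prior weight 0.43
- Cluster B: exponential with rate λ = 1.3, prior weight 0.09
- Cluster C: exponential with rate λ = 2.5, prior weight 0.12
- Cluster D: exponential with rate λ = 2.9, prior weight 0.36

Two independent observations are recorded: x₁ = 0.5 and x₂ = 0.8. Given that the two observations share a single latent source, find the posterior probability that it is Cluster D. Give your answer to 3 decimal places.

0.353

Posterior ∝ prior × likelihood, so P(k | x) ∝ π_k f_k(x); normalise over all components.
Since both observations come from the same component, the likelihood for component k is f_k(x₁)·f_k(x₂).
  f_A = [0.6·e^(−0.6·0.5) = 0.6·e^(−0.3000) = 0.444491] × [0.37127] = 0.165026
  f_B = [1.3·e^(−1.3·0.5) = 1.3·e^(−0.6500) = 0.67866] × [0.459491] = 0.311838
  f_C = [2.5·e^(−2.5·0.5) = 2.5·e^(−1.2500) = 0.716262] × [0.338338] = 0.242339
  f_D = [2.9·e^(−2.9·0.5) = 2.9·e^(−1.4500) = 0.680254] × [0.284993] = 0.193868
Prior × likelihood for each component:
  π_A·f_A = 0.43 × 0.165026 = 0.0709613
  π_B·f_B = 0.09 × 0.311838 = 0.0280654
  π_C·f_C = 0.12 × 0.242339 = 0.0290807
  π_D·f_D = 0.36 × 0.193868 = 0.0697924
Sum: 0.0709613 + 0.0280654 + 0.0290807 + 0.0697924 = 0.1979
P(Cluster D | x) = 0.0697924 / 0.1979 ≈ 0.353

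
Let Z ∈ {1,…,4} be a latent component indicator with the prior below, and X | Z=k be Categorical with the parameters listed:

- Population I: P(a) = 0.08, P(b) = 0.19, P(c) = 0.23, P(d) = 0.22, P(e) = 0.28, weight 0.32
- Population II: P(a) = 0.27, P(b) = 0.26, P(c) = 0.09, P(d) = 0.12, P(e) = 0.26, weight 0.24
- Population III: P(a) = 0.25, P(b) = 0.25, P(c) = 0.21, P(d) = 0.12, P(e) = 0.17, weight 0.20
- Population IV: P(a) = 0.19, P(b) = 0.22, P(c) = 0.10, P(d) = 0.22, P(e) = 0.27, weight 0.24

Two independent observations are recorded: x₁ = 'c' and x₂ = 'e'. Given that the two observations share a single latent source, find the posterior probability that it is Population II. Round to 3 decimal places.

0.141

The responsibility of component k is w_k f_k(x) divided by Σ_j w_j f_j(x).
Since both observations come from the same component, the likelihood for component k is f_k(x₁)·f_k(x₂).
  f_I = [0.23] × [0.28] = 0.0644
  f_II = [0.09] × [0.26] = 0.0234
  f_III = [0.21] × [0.17] = 0.0357
  f_IV = [0.1] × [0.27] = 0.027
Multiply by the mixture weights:
  w_I·f_I = 0.32 × 0.0644 = 0.020608
  w_II·f_II = 0.24 × 0.0234 = 0.005616
  w_III·f_III = 0.20 × 0.0357 = 0.00714
  w_IV·f_IV = 0.24 × 0.027 = 0.00648
Sum: 0.020608 + 0.005616 + 0.00714 + 0.00648 = 0.039844
So the posterior for Population II is 0.005616 / 0.039844 ≈ 0.141.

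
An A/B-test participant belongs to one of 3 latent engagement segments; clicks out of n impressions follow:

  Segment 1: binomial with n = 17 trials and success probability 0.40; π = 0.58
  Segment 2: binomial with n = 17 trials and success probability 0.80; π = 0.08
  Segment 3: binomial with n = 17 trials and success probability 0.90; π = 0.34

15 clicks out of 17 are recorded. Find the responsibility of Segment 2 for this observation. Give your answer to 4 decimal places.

The responsibility of component k is π_k f_k(x) divided by Σ_j π_j f_j(x).
Binomial probabilities:
  L_1 = C(17,15)·0.40^15·0.60^2 = 136·1.07374e-06·0.36 = 5.25704e-05
  L_2 = C(17,15)·0.80^15·0.20^2 = 136·0.0351844·0.04 = 0.191403
  L_3 = C(17,15)·0.90^15·0.10^2 = 136·0.205891·0.01 = 0.280012
Multiply by the mixture weights:
  π_1·L_1 = 0.58 × 5.25704e-05 = 3.04908e-05
  π_2·L_2 = 0.08 × 0.191403 = 0.0153122
  π_3·L_3 = 0.34 × 0.280012 = 0.0952041
Sum: 3.04908e-05 + 0.0153122 + 0.0952041 = 0.110547
Responsibility of Segment 2: 0.0153122 / 0.110547 ≈ 0.1385

0.1385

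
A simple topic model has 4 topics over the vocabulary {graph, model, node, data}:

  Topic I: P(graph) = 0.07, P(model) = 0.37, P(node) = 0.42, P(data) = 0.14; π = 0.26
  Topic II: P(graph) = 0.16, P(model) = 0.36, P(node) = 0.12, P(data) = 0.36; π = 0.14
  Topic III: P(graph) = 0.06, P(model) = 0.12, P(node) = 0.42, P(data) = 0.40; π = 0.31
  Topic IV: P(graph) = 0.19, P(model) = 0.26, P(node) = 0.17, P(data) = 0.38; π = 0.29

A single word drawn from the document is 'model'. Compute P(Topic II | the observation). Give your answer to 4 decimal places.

By Bayes' theorem, P(k | x) = w_k f_k(x) / Σ_j w_j f_j(x).
Evaluate each component's likelihood at the observed value:
  f_I = P(model | comp) = 0.37
  f_II = P(model | comp) = 0.36
  f_III = P(model | comp) = 0.12
  f_IV = P(model | comp) = 0.26
Weight by the priors:
  w_I·f_I = 0.26 × 0.37 = 0.0962
  w_II·f_II = 0.14 × 0.36 = 0.0504
  w_III·f_III = 0.31 × 0.12 = 0.0372
  w_IV·f_IV = 0.29 × 0.26 = 0.0754
Sum: 0.0962 + 0.0504 + 0.0372 + 0.0754 = 0.2592
So the posterior for Topic II is 0.0504 / 0.2592 ≈ 0.1944.

0.1944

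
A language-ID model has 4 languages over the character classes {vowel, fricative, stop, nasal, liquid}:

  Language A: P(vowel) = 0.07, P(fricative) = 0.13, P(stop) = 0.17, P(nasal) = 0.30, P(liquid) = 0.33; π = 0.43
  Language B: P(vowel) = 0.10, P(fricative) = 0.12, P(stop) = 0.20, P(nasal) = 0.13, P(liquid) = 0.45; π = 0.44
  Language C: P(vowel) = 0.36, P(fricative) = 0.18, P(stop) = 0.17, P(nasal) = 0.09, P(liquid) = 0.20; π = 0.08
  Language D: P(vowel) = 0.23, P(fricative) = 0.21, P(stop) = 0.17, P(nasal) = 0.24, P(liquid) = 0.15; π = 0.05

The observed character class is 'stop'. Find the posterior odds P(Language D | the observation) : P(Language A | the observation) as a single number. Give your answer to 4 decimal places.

0.1163

The posterior odds equal the prior odds times the likelihood ratio: (π_i/π_j)·(f_i(x)/f_j(x)).
Component likelihoods at x = 'stop':
  L_A = P(stop | comp) = 0.17
  L_B = P(stop | comp) = 0.20
  L_C = P(stop | comp) = 0.17
  L_D = P(stop | comp) = 0.17
Odds = (0.05/0.43) × (0.17/0.17) = 0.116279 × 1 ≈ 0.1163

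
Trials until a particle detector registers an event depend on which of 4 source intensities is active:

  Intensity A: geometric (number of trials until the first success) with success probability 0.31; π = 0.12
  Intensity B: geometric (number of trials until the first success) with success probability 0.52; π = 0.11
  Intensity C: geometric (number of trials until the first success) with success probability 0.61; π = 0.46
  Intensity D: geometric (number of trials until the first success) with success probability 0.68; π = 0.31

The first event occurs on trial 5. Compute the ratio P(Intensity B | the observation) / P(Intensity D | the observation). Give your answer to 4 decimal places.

Since P(k|x) ∝ π_k f_k(x), the posterior odds are π_i f_i(x) / (π_j f_j(x)).
Evaluate each component's likelihood at the observed value:
  L_A = 0.0702681
  L_B = 0.0276038
  L_C = 0.014112
  L_D = 0.00713032
0.00303641 / 0.0022104 ≈ 1.3737

1.3737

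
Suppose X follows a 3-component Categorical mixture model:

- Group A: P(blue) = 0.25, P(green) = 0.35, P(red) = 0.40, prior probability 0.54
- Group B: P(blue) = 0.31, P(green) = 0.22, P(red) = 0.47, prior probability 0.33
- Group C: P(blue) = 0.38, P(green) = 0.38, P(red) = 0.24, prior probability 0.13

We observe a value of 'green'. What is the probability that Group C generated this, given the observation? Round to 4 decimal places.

0.1588

P(component k | x) = P(Z=k)·f_k(x) / marginal(x), where marginal(x) = Σ_j P(Z=j)·f_j(x).
Evaluate each component's likelihood at the observed value:
  p_A = P(green | comp) = 0.35
  p_B = P(green | comp) = 0.22
  p_C = P(green | comp) = 0.38
Unnormalised posteriors:
  P(Z=A)·p_A = 0.54 × 0.35 = 0.189
  P(Z=B)·p_B = 0.33 × 0.22 = 0.0726
  P(Z=C)·p_C = 0.13 × 0.38 = 0.0494
Sum: 0.189 + 0.0726 + 0.0494 = 0.311
P(Group C | data) ≈ 0.1588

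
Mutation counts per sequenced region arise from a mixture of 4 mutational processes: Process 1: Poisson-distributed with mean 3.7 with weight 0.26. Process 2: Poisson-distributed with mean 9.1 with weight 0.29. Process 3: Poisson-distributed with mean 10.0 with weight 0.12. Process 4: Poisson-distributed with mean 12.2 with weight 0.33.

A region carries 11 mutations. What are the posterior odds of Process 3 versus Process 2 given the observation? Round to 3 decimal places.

0.475

Posterior odds = (w_i f_i(x)) / (w_j f_j(x)); the normalising sum cancels.
Poisson probabilities:
  L_1 = e^(−3.7)·3.7^11/11! = 0.00110198
  L_2 = e^(−9.1)·9.1^11/11! = 0.0991334
  L_3 = e^(−10.0)·10.0^11/11! = 0.113736
  L_4 = e^(−12.2)·12.2^11/11! = 0.112308
Odds = (0.12/0.29) × (0.113736/0.0991334) = 0.413793 × 1.14731 ≈ 0.475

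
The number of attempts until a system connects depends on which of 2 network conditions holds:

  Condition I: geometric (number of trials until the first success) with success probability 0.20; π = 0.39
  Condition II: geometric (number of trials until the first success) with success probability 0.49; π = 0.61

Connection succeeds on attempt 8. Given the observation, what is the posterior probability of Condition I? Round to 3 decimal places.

0.859

Posterior ∝ prior × likelihood, so P(k | x) ∝ π_k f_k(x); normalise over all components.
Geometric probabilities:
  L_I = 0.20·(1−0.20)^7 = 0.20·0.209715 = 0.041943
  L_II = 0.49·(1−0.49)^7 = 0.49·0.00897411 = 0.00439731
Multiply by the mixture weights:
  π_I·L_I = 0.39 × 0.041943 = 0.0163578
  π_II·L_II = 0.61 × 0.00439731 = 0.00268236
Normaliser: 0.0163578 + 0.00268236 = 0.0190401
So the posterior for Condition I is 0.0163578 / 0.0190401 ≈ 0.859.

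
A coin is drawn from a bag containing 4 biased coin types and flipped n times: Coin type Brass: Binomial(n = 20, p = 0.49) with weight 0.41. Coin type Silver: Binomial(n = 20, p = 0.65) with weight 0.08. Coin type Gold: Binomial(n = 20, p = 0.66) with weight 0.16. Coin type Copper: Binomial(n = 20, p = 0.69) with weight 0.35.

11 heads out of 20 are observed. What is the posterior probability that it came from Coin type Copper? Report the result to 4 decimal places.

0.2277

Posterior ∝ prior × likelihood, so P(k | x) ∝ w_k f_k(x); normalise over all components.
Binomial probabilities:
  L_Brass = 0.153283
  L_Silver = 0.115842
  L_Gold = 0.10556
  L_Copper = 0.0749551
Prior × likelihood for each component:
  w_Brass·L_Brass = 0.41 × 0.153283 = 0.0628461
  w_Silver·L_Silver = 0.08 × 0.115842 = 0.00926734
  w_Gold·L_Gold = 0.16 × 0.10556 = 0.0168896
  w_Copper·L_Copper = 0.35 × 0.0749551 = 0.0262343
Sum: 0.0628461 + 0.00926734 + 0.0168896 + 0.0262343 = 0.115237
So the posterior for Coin type Copper is 0.0262343 / 0.115237 ≈ 0.2277.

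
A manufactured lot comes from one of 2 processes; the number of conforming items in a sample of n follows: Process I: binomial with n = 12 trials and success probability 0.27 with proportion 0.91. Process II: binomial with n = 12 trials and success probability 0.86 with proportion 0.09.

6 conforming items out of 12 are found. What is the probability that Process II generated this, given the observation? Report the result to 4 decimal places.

P(component k | x) = P(Z=k)·f_k(x) / marginal(x), where marginal(x) = Σ_j P(Z=j)·f_j(x).
Component likelihoods at x = 6 conforming items out of 12:
  p_I = 0.0541741
  p_II = 0.00281469
Multiply by the mixture weights:
  P(Z=I)·p_I = 0.91 × 0.0541741 = 0.0492984
  P(Z=II)·p_II = 0.09 × 0.00281469 = 0.000253322
Denominator: 0.0492984 + 0.000253322 = 0.0495518
P(Process II | the observation) ≈ 0.0051

0.0051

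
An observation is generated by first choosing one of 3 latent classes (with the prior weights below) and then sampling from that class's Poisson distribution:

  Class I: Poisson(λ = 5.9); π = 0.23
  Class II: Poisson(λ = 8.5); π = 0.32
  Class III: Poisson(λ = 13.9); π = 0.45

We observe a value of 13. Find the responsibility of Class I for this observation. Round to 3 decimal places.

0.017

P(component k | x) = w_k·f_k(x) / marginal(x), where marginal(x) = Σ_j w_j·f_j(x).
Poisson probabilities:
  f_I = 0.00461805
  f_II = 0.039506
  f_III = 0.106713
Weight by the priors:
  w_I·f_I = 0.23 × 0.00461805 = 0.00106215
  w_II·f_II = 0.32 × 0.039506 = 0.0126419
  w_III·f_III = 0.45 × 0.106713 = 0.048021
Evidence: 0.00106215 + 0.0126419 + 0.048021 = 0.0617251
P(Class I | data) = 0.00106215 / 0.0617251 ≈ 0.017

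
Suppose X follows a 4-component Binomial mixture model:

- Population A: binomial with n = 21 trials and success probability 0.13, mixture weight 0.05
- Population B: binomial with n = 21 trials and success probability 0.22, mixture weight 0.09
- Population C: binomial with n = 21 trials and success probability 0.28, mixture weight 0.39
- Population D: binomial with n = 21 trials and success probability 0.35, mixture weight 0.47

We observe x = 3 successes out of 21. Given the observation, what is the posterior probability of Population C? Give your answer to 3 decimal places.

Posterior ∝ prior × likelihood, so P(k | x) ∝ w_k f_k(x); normalise over all components.
Binomial probabilities:
  p_A = C(21,3)·0.13^3·0.87^18 = 1330·0.002197·0.0815355 = 0.238247
  p_B = C(21,3)·0.22^3·0.78^18 = 1330·0.010648·0.011421 = 0.161742
  p_C = C(21,3)·0.28^3·0.72^18 = 1330·0.021952·0.00270386 = 0.0789425
  p_D = C(21,3)·0.35^3·0.65^18 = 1330·0.042875·0.000428983 = 0.0244622
Unnormalised posteriors:
  w_A·p_A = 0.05 × 0.238247 = 0.0119124
  w_B·p_B = 0.09 × 0.161742 = 0.0145568
  w_C·p_C = 0.39 × 0.0789425 = 0.0307876
  w_D·p_D = 0.47 × 0.0244622 = 0.0114973
Marginal: 0.0119124 + 0.0145568 + 0.0307876 + 0.0114973 = 0.068754
P(Population C | data) = 0.0307876 / 0.068754 ≈ 0.448

0.448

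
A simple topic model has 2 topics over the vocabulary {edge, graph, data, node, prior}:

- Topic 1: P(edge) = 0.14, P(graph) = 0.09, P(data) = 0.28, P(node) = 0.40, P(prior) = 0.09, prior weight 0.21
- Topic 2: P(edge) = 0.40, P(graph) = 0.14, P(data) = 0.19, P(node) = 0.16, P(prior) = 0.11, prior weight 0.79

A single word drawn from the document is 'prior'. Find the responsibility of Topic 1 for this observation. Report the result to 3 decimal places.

0.179

Posterior ∝ prior × likelihood, so P(k | x) ∝ π_k f_k(x); normalise over all components.
Categorical probabilities:
  L_1 = 0.09
  L_2 = 0.11
Weight by the priors:
  π_1·L_1 = 0.21 × 0.09 = 0.0189
  π_2·L_2 = 0.79 × 0.11 = 0.0869
Sum: 0.0189 + 0.0869 = 0.1058
P(Topic 1 | data) = 0.0189 / 0.1058 ≈ 0.179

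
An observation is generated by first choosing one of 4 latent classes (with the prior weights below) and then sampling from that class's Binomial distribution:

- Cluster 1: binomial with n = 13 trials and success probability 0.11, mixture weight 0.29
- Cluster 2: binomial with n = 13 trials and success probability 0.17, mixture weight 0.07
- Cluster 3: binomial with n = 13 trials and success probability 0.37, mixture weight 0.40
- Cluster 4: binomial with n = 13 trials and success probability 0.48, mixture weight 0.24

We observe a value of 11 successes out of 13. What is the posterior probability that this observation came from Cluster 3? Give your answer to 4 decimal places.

0.1225

Apply Bayes' rule: the posterior for each component is proportional to its prior times its likelihood at x.
Binomial probabilities:
  p_1 = 1.76276e-09
  p_2 = 1.84157e-07
  p_3 = 0.000550801
  p_4 = 0.00657287
Unnormalised posteriors:
  w_1·p_1 = 0.29 × 1.76276e-09 = 5.11202e-10
  w_2·p_2 = 0.07 × 1.84157e-07 = 1.2891e-08
  w_3·p_3 = 0.40 × 0.000550801 = 0.00022032
  w_4·p_4 = 0.24 × 0.00657287 = 0.00157749
Marginal: 5.11202e-10 + 1.2891e-08 + 0.00022032 + 0.00157749 = 0.00179782
So the posterior for Cluster 3 is 0.00022032 / 0.00179782 ≈ 0.1225.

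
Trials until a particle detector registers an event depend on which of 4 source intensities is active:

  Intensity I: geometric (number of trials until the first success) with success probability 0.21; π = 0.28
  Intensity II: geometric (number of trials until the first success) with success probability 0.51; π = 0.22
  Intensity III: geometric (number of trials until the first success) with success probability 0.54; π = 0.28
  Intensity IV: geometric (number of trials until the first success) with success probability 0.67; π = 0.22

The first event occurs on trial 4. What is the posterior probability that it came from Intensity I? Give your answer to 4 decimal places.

0.4660

Posterior ∝ prior × likelihood, so P(k | x) ∝ π_k f_k(x); normalise over all components.
Geometric probabilities:
  L_I = 0.103538
  L_II = 0.060001
  L_III = 0.0525614
  L_IV = 0.0240778
Multiply by the mixture weights:
  π_I·L_I = 0.28 × 0.103538 = 0.0289907
  π_II·L_II = 0.22 × 0.060001 = 0.0132002
  π_III·L_III = 0.28 × 0.0525614 = 0.0147172
  π_IV·L_IV = 0.22 × 0.0240778 = 0.00529711
Denominator: 0.0289907 + 0.0132002 + 0.0147172 + 0.00529711 = 0.0622052
P(Intensity I | data) ≈ 0.4660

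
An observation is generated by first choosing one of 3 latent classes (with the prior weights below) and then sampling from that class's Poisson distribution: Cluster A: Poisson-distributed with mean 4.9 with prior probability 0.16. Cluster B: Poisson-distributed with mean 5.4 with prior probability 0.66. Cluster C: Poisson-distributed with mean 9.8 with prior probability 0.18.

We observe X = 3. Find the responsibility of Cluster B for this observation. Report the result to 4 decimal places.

P(component k | x) = w_k·f_k(x) / marginal(x), where marginal(x) = Σ_j w_j·f_j(x).
Evaluate each component's likelihood at the observed value:
  p_A = 0.146014
  p_B = 0.118533
  p_C = 0.00869843
Multiply by the mixture weights:
  w_A·p_A = 0.16 × 0.146014 = 0.0233622
  w_B·p_B = 0.66 × 0.118533 = 0.0782319
  w_C·p_C = 0.18 × 0.00869843 = 0.00156572
Marginal: 0.0233622 + 0.0782319 + 0.00156572 = 0.10316
So the posterior for Cluster B is 0.0782319 / 0.10316 ≈ 0.7584.

0.7584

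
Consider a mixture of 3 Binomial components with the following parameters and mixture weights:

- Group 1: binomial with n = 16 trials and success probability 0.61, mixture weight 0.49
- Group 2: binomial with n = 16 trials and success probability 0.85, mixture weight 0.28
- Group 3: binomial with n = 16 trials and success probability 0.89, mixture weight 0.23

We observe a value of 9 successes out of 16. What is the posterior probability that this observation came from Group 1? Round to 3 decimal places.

0.984

By Bayes' theorem, P(k | x) = π_k f_k(x) / Σ_j π_j f_j(x).
Evaluate each component's likelihood at the observed value:
  p_1 = C(16,9)·0.61^9·0.39^7 = 11440·0.0116941·0.00137231 = 0.183589
  p_2 = C(16,9)·0.85^9·0.15^7 = 11440·0.231617·1.70859e-06 = 0.00452726
  p_3 = C(16,9)·0.89^9·0.11^7 = 11440·0.350356·1.94872e-07 = 0.000781061
Weight by the priors:
  π_1·p_1 = 0.49 × 0.183589 = 0.0899586
  π_2·p_2 = 0.28 × 0.00452726 = 0.00126763
  π_3·p_3 = 0.23 × 0.000781061 = 0.000179644
Sum: 0.0899586 + 0.00126763 + 0.000179644 = 0.0914059
P(Group 1 | data) = 0.0899586 / 0.0914059 ≈ 0.984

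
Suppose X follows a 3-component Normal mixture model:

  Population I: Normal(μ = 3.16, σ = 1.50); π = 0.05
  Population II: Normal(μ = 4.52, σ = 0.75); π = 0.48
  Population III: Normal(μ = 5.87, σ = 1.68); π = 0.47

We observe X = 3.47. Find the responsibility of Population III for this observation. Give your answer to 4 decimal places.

Apply Bayes' rule: the posterior for each component is proportional to its prior times its likelihood at x.
Evaluate each component's likelihood at the observed value:
  f_I = 0.260342
  f_II = 0.199637
  f_III = 0.085594
Multiply by the mixture weights:
  w_I·f_I = 0.05 × 0.260342 = 0.0130171
  w_II·f_II = 0.48 × 0.199637 = 0.0958256
  w_III·f_III = 0.47 × 0.085594 = 0.0402292
Sum: 0.0130171 + 0.0958256 + 0.0402292 = 0.149072
P(Population III | data) = 0.0402292 / 0.149072 ≈ 0.2699

0.2699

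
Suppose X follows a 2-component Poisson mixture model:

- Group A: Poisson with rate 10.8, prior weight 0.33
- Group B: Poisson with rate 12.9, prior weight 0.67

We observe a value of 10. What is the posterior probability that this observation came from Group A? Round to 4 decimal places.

By Bayes' theorem, P(k | x) = π_k f_k(x) / Σ_j π_j f_j(x).
Poisson probabilities:
  p_A = e^(−10.8)·10.8^10/10! = 0.121365
  p_B = e^(−12.9)·12.9^10/10! = 0.0878487
Unnormalised posteriors:
  π_A·p_A = 0.33 × 0.121365 = 0.0400505
  π_B·p_B = 0.67 × 0.0878487 = 0.0588586
Marginal: 0.0400505 + 0.0588586 = 0.0989091
P(Group A | x) = 0.0400505 / 0.0989091 ≈ 0.4049

0.4049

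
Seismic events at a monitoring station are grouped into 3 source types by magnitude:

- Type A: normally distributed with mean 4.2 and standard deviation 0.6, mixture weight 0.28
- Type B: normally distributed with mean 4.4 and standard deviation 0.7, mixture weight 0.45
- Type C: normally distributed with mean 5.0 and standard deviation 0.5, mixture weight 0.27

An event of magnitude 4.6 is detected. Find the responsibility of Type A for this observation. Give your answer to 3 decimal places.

By Bayes' theorem, P(k | x) = π_k f_k(x) / Σ_j π_j f_j(x).
Component likelihoods at x = 4.6:
  p_A = 0.532413
  p_B = 0.547124
  p_C = 0.579383
Prior × likelihood for each component:
  π_A·p_A = 0.28 × 0.532413 = 0.149076
  π_B·p_B = 0.45 × 0.547124 = 0.246206
  π_C·p_C = 0.27 × 0.579383 = 0.156433
Evidence: 0.149076 + 0.246206 + 0.156433 = 0.551715
So the posterior for Type A is 0.149076 / 0.551715 ≈ 0.270.

0.270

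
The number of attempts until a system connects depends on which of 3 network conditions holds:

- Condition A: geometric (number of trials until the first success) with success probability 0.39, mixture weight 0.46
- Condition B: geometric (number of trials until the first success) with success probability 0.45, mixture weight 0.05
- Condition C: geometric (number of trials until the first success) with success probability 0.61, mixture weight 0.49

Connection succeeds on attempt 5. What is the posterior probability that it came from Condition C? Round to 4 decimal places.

0.2045

P(component k | x) = P(Z=k)·f_k(x) / marginal(x), where marginal(x) = Σ_j P(Z=j)·f_j(x).
Evaluate each component's likelihood at the observed value:
  p_A = 0.39·(1−0.39)^4 = 0.39·0.138458 = 0.0539988
  p_B = 0.45·(1−0.45)^4 = 0.45·0.0915063 = 0.0411778
  p_C = 0.61·(1−0.61)^4 = 0.61·0.0231344 = 0.014112
Prior × likelihood for each component:
  P(Z=A)·p_A = 0.46 × 0.0539988 = 0.0248394
  P(Z=B)·p_B = 0.05 × 0.0411778 = 0.00205889
  P(Z=C)·p_C = 0.49 × 0.014112 = 0.00691488
Evidence: 0.0248394 + 0.00205889 + 0.00691488 = 0.0338132
P(Condition C | 5) ≈ 0.2045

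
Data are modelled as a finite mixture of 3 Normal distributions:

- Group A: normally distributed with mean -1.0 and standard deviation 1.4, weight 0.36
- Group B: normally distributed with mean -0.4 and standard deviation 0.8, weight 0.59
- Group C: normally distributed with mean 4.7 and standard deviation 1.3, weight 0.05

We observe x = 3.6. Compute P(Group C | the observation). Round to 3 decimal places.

0.958

By Bayes' theorem, P(k | x) = π_k f_k(x) / Σ_j π_j f_j(x).
Component likelihoods at x = 3.6:
  p_A = (1/(1.4·√(2π)))·exp(−(3.6−-1.0)²/(2·1.4²)) = 0.284959·exp(-5.39796) = 0.00128967
  p_B = (1/(0.8·√(2π)))·exp(−(3.6−-0.4)²/(2·0.8²)) = 0.498678·exp(-12.50000) = 1.8584e-06
  p_C = (1/(1.3·√(2π)))·exp(−(3.6−4.7)²/(2·1.3²)) = 0.306879·exp(-0.35799) = 0.214533
Prior × likelihood for each component:
  π_A·p_A = 0.36 × 0.00128967 = 0.000464281
  π_B·p_B = 0.59 × 1.8584e-06 = 1.09646e-06
  π_C·p_C = 0.05 × 0.214533 = 0.0107267
Sum: 0.000464281 + 1.09646e-06 + 0.0107267 = 0.011192
P(Group C | data) ≈ 0.958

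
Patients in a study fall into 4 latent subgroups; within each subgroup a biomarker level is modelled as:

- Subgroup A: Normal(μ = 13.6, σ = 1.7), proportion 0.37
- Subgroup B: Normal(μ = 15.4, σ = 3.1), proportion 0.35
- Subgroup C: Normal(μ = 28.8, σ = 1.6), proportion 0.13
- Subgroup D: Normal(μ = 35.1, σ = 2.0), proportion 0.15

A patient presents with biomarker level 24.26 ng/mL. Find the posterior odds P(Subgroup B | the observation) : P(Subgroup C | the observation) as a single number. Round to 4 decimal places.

1.3105

The posterior odds equal the prior odds times the likelihood ratio: (π_i/π_j)·(f_i(x)/f_j(x)).
Component likelihoods at x = 24.26 ng/mL:
  L_A = 6.79472e-10
  L_B = 0.00216658
  L_C = 0.00445092
  L_D = 8.33443e-08
Posterior odds = (π_B·L_B) / (π_C·L_C) = (0.35·0.00216658) / (0.13·0.00445092) = 0.000758302 / 0.000578619 ≈ 1.3105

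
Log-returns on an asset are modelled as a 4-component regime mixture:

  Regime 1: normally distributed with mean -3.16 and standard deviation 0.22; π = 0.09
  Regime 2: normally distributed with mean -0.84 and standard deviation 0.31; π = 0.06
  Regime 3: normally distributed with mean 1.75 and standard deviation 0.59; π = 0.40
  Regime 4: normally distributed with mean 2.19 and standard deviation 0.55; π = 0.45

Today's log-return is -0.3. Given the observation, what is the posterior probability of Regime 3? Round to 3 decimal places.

0.037

The responsibility of component k is P(Z=k) f_k(x) divided by Σ_j P(Z=j) f_j(x).
Component likelihoods at x = -0.3:
  f_1 = (1/(0.22·√(2π)))·exp(−(-0.3−-3.16)²/(2·0.22²)) = 1.813374·exp(-84.50000) = 3.63583e-37
  f_2 = (1/(0.31·√(2π)))·exp(−(-0.3−-0.84)²/(2·0.31²)) = 1.286911·exp(-1.51717) = 0.28226
  f_3 = (1/(0.59·√(2π)))·exp(−(-0.3−1.75)²/(2·0.59²)) = 0.676173·exp(-6.03634) = 0.00161625
  f_4 = (1/(0.55·√(2π)))·exp(−(-0.3−2.19)²/(2·0.55²)) = 0.725350·exp(-10.24810) = 2.56953e-05
Weight by the priors:
  P(Z=1)·f_1 = 0.09 × 3.63583e-37 = 3.27225e-38
  P(Z=2)·f_2 = 0.06 × 0.28226 = 0.0169356
  P(Z=3)·f_3 = 0.40 × 0.00161625 = 0.0006465
  P(Z=4)·f_4 = 0.45 × 2.56953e-05 = 1.15629e-05
Denominator: 3.27225e-38 + 0.0169356 + 0.0006465 + 1.15629e-05 = 0.0175937
P(Regime 3 | the observation) ≈ 0.037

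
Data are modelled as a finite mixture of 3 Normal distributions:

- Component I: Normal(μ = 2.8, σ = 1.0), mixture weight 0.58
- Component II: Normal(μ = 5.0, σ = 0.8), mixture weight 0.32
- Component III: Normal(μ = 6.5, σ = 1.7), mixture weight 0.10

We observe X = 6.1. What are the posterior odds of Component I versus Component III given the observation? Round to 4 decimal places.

0.0438

The posterior odds equal the prior odds times the likelihood ratio: (P(Z=i)/P(Z=j))·(f_i(x)/f_j(x)).
Normal densities:
  L_I = (1/(1.0·√(2π)))·exp(−(6.1−2.8)²/(2·1.0²)) = 0.398942·exp(-5.44500) = 0.00172257
  L_II = (1/(0.8·√(2π)))·exp(−(6.1−5.0)²/(2·0.8²)) = 0.498678·exp(-0.94531) = 0.193765
  L_III = (1/(1.7·√(2π)))·exp(−(6.1−6.5)²/(2·1.7²)) = 0.234672·exp(-0.02768) = 0.228265
Odds = (0.58/0.10) × (0.00172257/0.228265) = 5.8 × 0.00754636 ≈ 0.0438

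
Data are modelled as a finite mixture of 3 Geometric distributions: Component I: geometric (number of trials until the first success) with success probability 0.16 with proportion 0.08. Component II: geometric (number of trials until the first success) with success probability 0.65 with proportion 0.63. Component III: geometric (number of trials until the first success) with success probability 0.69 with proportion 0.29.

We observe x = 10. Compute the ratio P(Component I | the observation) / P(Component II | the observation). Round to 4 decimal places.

82.5766

Since P(k|x) ∝ P(Z=k) f_k(x), the posterior odds are P(Z=i) f_i(x) / (P(Z=j) f_j(x)).
Component likelihoods at x = 10:
  f_I = 0.0333145
  f_II = 5.12302e-05
  f_III = 1.82433e-05
Odds = (0.08/0.63) × (0.0333145/5.12302e-05) = 0.126984 × 650.291 ≈ 82.5766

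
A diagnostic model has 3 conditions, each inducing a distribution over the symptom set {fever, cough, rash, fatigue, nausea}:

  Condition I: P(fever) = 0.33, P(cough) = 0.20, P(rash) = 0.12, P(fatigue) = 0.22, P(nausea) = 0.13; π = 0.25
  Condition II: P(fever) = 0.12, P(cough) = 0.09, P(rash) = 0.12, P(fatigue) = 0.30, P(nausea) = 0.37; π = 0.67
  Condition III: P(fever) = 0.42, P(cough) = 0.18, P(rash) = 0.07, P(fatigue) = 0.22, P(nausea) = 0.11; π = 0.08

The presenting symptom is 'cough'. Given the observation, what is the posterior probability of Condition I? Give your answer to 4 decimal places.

P(component k | x) = π_k·f_k(x) / marginal(x), where marginal(x) = Σ_j π_j·f_j(x).
Component likelihoods at x = 'cough':
  p_I = 0.2
  p_II = 0.09
  p_III = 0.18
Prior × likelihood for each component:
  π_I·p_I = 0.25 × 0.2 = 0.05
  π_II·p_II = 0.67 × 0.09 = 0.0603
  π_III·p_III = 0.08 × 0.18 = 0.0144
Evidence: 0.05 + 0.0603 + 0.0144 = 0.1247
So the posterior for Condition I is 0.05 / 0.1247 ≈ 0.4010.

0.4010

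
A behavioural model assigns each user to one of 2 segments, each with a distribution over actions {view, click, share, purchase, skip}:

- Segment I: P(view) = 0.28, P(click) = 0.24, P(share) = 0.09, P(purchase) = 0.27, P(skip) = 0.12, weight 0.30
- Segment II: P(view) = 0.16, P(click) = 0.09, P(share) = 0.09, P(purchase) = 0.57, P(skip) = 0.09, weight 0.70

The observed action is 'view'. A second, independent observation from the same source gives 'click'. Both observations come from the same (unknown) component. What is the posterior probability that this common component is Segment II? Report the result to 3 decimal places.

The responsibility of component k is π_k f_k(x) divided by Σ_j π_j f_j(x).
Since both observations come from the same component, the likelihood for component k is f_k(x₁)·f_k(x₂).
  f_I = [0.28] × [0.24] = 0.0672
  f_II = [0.16] × [0.09] = 0.0144
Multiply by the mixture weights:
  π_I·f_I = 0.30 × 0.0672 = 0.02016
  π_II·f_II = 0.70 × 0.0144 = 0.01008
Sum: 0.02016 + 0.01008 = 0.03024
So the posterior for Segment II is 0.01008 / 0.03024 ≈ 0.333.

0.333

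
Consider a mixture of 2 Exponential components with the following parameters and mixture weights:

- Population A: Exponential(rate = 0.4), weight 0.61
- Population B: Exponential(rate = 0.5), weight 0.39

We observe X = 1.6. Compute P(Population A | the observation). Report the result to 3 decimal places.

By Bayes' theorem, P(k | x) = π_k f_k(x) / Σ_j π_j f_j(x).
Exponential densities:
  L_A = 0.210917
  L_B = 0.224664
Prior × likelihood for each component:
  π_A·L_A = 0.61 × 0.210917 = 0.128659
  π_B·L_B = 0.39 × 0.224664 = 0.0876191
Marginal: 0.128659 + 0.0876191 = 0.216278
P(Population A | x) = 0.128659 / 0.216278 ≈ 0.595

0.595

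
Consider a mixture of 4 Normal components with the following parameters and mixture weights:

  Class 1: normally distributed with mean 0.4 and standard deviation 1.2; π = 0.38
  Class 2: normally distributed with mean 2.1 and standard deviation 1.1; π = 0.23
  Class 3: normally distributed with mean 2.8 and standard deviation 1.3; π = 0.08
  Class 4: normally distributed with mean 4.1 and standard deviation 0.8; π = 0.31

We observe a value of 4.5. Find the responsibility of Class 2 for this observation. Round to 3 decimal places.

0.050

The responsibility of component k is π_k f_k(x) divided by Σ_j π_j f_j(x).
Normal densities:
  p_1 = 0.000970144
  p_2 = 0.0335602
  p_3 = 0.130506
  p_4 = 0.440082
Weight by the priors:
  π_1·p_1 = 0.38 × 0.000970144 = 0.000368655
  π_2·p_2 = 0.23 × 0.0335602 = 0.00771885
  π_3·p_3 = 0.08 × 0.130506 = 0.0104405
  π_4·p_4 = 0.31 × 0.440082 = 0.136425
Sum: 0.000368655 + 0.00771885 + 0.0104405 + 0.136425 = 0.154953
So the posterior for Class 2 is 0.00771885 / 0.154953 ≈ 0.050.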